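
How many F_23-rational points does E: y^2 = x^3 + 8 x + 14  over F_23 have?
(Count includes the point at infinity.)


For each x in F_23, count y with y^2 = x^3 + 8 x + 14 mod 23:
  x = 1: RHS = 0, y in [0]  -> 1 point(s)
  x = 4: RHS = 18, y in [8, 15]  -> 2 point(s)
  x = 5: RHS = 18, y in [8, 15]  -> 2 point(s)
  x = 6: RHS = 2, y in [5, 18]  -> 2 point(s)
  x = 10: RHS = 13, y in [6, 17]  -> 2 point(s)
  x = 14: RHS = 18, y in [8, 15]  -> 2 point(s)
  x = 15: RHS = 13, y in [6, 17]  -> 2 point(s)
  x = 16: RHS = 6, y in [11, 12]  -> 2 point(s)
  x = 17: RHS = 3, y in [7, 16]  -> 2 point(s)
  x = 20: RHS = 9, y in [3, 20]  -> 2 point(s)
  x = 21: RHS = 13, y in [6, 17]  -> 2 point(s)
Affine points: 21. Add the point at infinity: total = 22.

#E(F_23) = 22


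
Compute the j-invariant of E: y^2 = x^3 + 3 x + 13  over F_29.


Delta = -16(4 a^3 + 27 b^2) mod 29 = 26
-1728 * (4 a)^3 = -1728 * (4*3)^3 mod 29 = 1
j = 1 * 26^(-1) mod 29 = 19

j = 19 (mod 29)


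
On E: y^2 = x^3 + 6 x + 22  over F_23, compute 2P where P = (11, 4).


Doubling: s = (3 x1^2 + a) / (2 y1)
s = (3*11^2 + 6) / (2*4) mod 23 = 3
x3 = s^2 - 2 x1 mod 23 = 3^2 - 2*11 = 10
y3 = s (x1 - x3) - y1 mod 23 = 3 * (11 - 10) - 4 = 22

2P = (10, 22)


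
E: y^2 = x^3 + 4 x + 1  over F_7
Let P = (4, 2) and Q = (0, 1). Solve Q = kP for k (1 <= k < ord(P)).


Enumerate multiples of P until we hit Q = (0, 1):
  1P = (4, 2)
  2P = (0, 1)
Match found at i = 2.

k = 2


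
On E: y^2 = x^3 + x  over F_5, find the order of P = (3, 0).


Compute successive multiples of P until we hit O:
  1P = (3, 0)
  2P = O

ord(P) = 2


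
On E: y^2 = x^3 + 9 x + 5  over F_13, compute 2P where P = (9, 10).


k = 2 = 10_2 (binary, LSB first: 01)
Double-and-add from P = (9, 10):
  bit 0 = 0: acc unchanged = O
  bit 1 = 1: acc = O + (4, 1) = (4, 1)

2P = (4, 1)


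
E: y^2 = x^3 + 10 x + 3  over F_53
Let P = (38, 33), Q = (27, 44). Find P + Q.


P != Q, so use the chord formula.
s = (y2 - y1) / (x2 - x1) = (11) / (42) mod 53 = 52
x3 = s^2 - x1 - x2 mod 53 = 52^2 - 38 - 27 = 42
y3 = s (x1 - x3) - y1 mod 53 = 52 * (38 - 42) - 33 = 24

P + Q = (42, 24)


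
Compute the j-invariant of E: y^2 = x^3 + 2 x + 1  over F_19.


Delta = -16(4 a^3 + 27 b^2) mod 19 = 6
-1728 * (4 a)^3 = -1728 * (4*2)^3 mod 19 = 18
j = 18 * 6^(-1) mod 19 = 3

j = 3 (mod 19)


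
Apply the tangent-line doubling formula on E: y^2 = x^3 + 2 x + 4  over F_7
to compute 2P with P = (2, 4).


Doubling: s = (3 x1^2 + a) / (2 y1)
s = (3*2^2 + 2) / (2*4) mod 7 = 0
x3 = s^2 - 2 x1 mod 7 = 0^2 - 2*2 = 3
y3 = s (x1 - x3) - y1 mod 7 = 0 * (2 - 3) - 4 = 3

2P = (3, 3)


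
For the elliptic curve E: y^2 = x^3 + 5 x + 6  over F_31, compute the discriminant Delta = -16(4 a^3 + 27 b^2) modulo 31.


4 a^3 + 27 b^2 = 4*5^3 + 27*6^2 = 500 + 972 = 1472
Delta = -16 * (1472) = -23552
Delta mod 31 = 8

Delta = 8 (mod 31)


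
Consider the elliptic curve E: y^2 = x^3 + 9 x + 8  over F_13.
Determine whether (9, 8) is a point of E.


Check whether y^2 = x^3 + 9 x + 8 (mod 13) for (x, y) = (9, 8).
LHS: y^2 = 8^2 mod 13 = 12
RHS: x^3 + 9 x + 8 = 9^3 + 9*9 + 8 mod 13 = 12
LHS = RHS

Yes, on the curve


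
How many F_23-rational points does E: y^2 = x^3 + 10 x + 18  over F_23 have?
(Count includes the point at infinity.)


For each x in F_23, count y with y^2 = x^3 + 10 x + 18 mod 23:
  x = 0: RHS = 18, y in [8, 15]  -> 2 point(s)
  x = 1: RHS = 6, y in [11, 12]  -> 2 point(s)
  x = 2: RHS = 0, y in [0]  -> 1 point(s)
  x = 3: RHS = 6, y in [11, 12]  -> 2 point(s)
  x = 5: RHS = 9, y in [3, 20]  -> 2 point(s)
  x = 6: RHS = 18, y in [8, 15]  -> 2 point(s)
  x = 8: RHS = 12, y in [9, 14]  -> 2 point(s)
  x = 9: RHS = 9, y in [3, 20]  -> 2 point(s)
  x = 12: RHS = 3, y in [7, 16]  -> 2 point(s)
  x = 14: RHS = 4, y in [2, 21]  -> 2 point(s)
  x = 15: RHS = 1, y in [1, 22]  -> 2 point(s)
  x = 17: RHS = 18, y in [8, 15]  -> 2 point(s)
  x = 18: RHS = 4, y in [2, 21]  -> 2 point(s)
  x = 19: RHS = 6, y in [11, 12]  -> 2 point(s)
  x = 21: RHS = 13, y in [6, 17]  -> 2 point(s)
Affine points: 29. Add the point at infinity: total = 30.

#E(F_23) = 30


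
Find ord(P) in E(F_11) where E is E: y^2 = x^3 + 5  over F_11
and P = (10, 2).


Compute successive multiples of P until we hit O:
  1P = (10, 2)
  2P = (6, 1)
  3P = (4, 5)
  4P = (0, 4)
  5P = (5, 8)
  6P = (8, 0)
  7P = (5, 3)
  8P = (0, 7)
  ... (continuing to 12P)
  12P = O

ord(P) = 12


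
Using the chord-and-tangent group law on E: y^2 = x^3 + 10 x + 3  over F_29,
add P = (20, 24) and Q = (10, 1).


P != Q, so use the chord formula.
s = (y2 - y1) / (x2 - x1) = (6) / (19) mod 29 = 11
x3 = s^2 - x1 - x2 mod 29 = 11^2 - 20 - 10 = 4
y3 = s (x1 - x3) - y1 mod 29 = 11 * (20 - 4) - 24 = 7

P + Q = (4, 7)


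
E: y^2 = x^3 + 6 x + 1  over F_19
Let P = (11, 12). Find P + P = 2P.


Doubling: s = (3 x1^2 + a) / (2 y1)
s = (3*11^2 + 6) / (2*12) mod 19 = 13
x3 = s^2 - 2 x1 mod 19 = 13^2 - 2*11 = 14
y3 = s (x1 - x3) - y1 mod 19 = 13 * (11 - 14) - 12 = 6

2P = (14, 6)


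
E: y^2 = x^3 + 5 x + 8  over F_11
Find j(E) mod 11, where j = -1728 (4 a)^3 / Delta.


Delta = -16(4 a^3 + 27 b^2) mod 11 = 3
-1728 * (4 a)^3 = -1728 * (4*5)^3 mod 11 = 8
j = 8 * 3^(-1) mod 11 = 10

j = 10 (mod 11)


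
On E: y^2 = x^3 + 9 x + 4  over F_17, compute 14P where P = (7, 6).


k = 14 = 1110_2 (binary, LSB first: 0111)
Double-and-add from P = (7, 6):
  bit 0 = 0: acc unchanged = O
  bit 1 = 1: acc = O + (2, 8) = (2, 8)
  bit 2 = 1: acc = (2, 8) + (12, 15) = (4, 11)
  bit 3 = 1: acc = (4, 11) + (9, 7) = (6, 11)

14P = (6, 11)


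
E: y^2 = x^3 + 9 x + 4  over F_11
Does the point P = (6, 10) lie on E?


Check whether y^2 = x^3 + 9 x + 4 (mod 11) for (x, y) = (6, 10).
LHS: y^2 = 10^2 mod 11 = 1
RHS: x^3 + 9 x + 4 = 6^3 + 9*6 + 4 mod 11 = 10
LHS != RHS

No, not on the curve


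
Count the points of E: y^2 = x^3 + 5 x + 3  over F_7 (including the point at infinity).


For each x in F_7, count y with y^2 = x^3 + 5 x + 3 mod 7:
  x = 1: RHS = 2, y in [3, 4]  -> 2 point(s)
  x = 2: RHS = 0, y in [0]  -> 1 point(s)
  x = 6: RHS = 4, y in [2, 5]  -> 2 point(s)
Affine points: 5. Add the point at infinity: total = 6.

#E(F_7) = 6


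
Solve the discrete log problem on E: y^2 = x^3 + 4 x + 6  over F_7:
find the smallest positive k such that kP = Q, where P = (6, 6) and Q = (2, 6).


Enumerate multiples of P until we hit Q = (2, 6):
  1P = (6, 6)
  2P = (2, 1)
  3P = (1, 2)
  4P = (4, 4)
  5P = (5, 2)
  6P = (5, 5)
  7P = (4, 3)
  8P = (1, 5)
  9P = (2, 6)
Match found at i = 9.

k = 9


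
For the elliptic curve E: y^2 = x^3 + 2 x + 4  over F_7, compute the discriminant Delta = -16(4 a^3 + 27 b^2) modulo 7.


4 a^3 + 27 b^2 = 4*2^3 + 27*4^2 = 32 + 432 = 464
Delta = -16 * (464) = -7424
Delta mod 7 = 3

Delta = 3 (mod 7)


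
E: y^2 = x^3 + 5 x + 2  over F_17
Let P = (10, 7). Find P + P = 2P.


Doubling: s = (3 x1^2 + a) / (2 y1)
s = (3*10^2 + 5) / (2*7) mod 17 = 6
x3 = s^2 - 2 x1 mod 17 = 6^2 - 2*10 = 16
y3 = s (x1 - x3) - y1 mod 17 = 6 * (10 - 16) - 7 = 8

2P = (16, 8)


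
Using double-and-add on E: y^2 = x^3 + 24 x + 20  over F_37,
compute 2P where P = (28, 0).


k = 2 = 10_2 (binary, LSB first: 01)
Double-and-add from P = (28, 0):
  bit 0 = 0: acc unchanged = O
  bit 1 = 1: acc = O + O = O

2P = O


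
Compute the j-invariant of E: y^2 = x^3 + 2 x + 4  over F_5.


Delta = -16(4 a^3 + 27 b^2) mod 5 = 1
-1728 * (4 a)^3 = -1728 * (4*2)^3 mod 5 = 4
j = 4 * 1^(-1) mod 5 = 4

j = 4 (mod 5)


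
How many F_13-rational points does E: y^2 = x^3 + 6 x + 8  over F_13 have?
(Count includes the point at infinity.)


For each x in F_13, count y with y^2 = x^3 + 6 x + 8 mod 13:
  x = 3: RHS = 1, y in [1, 12]  -> 2 point(s)
  x = 6: RHS = 0, y in [0]  -> 1 point(s)
  x = 7: RHS = 3, y in [4, 9]  -> 2 point(s)
  x = 8: RHS = 9, y in [3, 10]  -> 2 point(s)
  x = 11: RHS = 1, y in [1, 12]  -> 2 point(s)
  x = 12: RHS = 1, y in [1, 12]  -> 2 point(s)
Affine points: 11. Add the point at infinity: total = 12.

#E(F_13) = 12


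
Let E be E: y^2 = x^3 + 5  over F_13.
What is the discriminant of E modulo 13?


4 a^3 + 27 b^2 = 4*0^3 + 27*5^2 = 0 + 675 = 675
Delta = -16 * (675) = -10800
Delta mod 13 = 3

Delta = 3 (mod 13)


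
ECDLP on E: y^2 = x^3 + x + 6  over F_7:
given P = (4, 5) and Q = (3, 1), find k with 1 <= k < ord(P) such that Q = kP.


Enumerate multiples of P until we hit Q = (3, 1):
  1P = (4, 5)
  2P = (6, 2)
  3P = (1, 1)
  4P = (3, 1)
Match found at i = 4.

k = 4


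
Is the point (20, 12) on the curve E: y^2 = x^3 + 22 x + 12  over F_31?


Check whether y^2 = x^3 + 22 x + 12 (mod 31) for (x, y) = (20, 12).
LHS: y^2 = 12^2 mod 31 = 20
RHS: x^3 + 22 x + 12 = 20^3 + 22*20 + 12 mod 31 = 20
LHS = RHS

Yes, on the curve


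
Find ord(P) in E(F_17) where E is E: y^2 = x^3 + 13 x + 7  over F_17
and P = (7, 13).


Compute successive multiples of P until we hit O:
  1P = (7, 13)
  2P = (12, 2)
  3P = (11, 6)
  4P = (1, 2)
  5P = (10, 7)
  6P = (4, 15)
  7P = (14, 3)
  8P = (14, 14)
  ... (continuing to 15P)
  15P = O

ord(P) = 15


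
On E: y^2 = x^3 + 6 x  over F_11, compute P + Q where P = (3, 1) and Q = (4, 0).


P != Q, so use the chord formula.
s = (y2 - y1) / (x2 - x1) = (10) / (1) mod 11 = 10
x3 = s^2 - x1 - x2 mod 11 = 10^2 - 3 - 4 = 5
y3 = s (x1 - x3) - y1 mod 11 = 10 * (3 - 5) - 1 = 1

P + Q = (5, 1)


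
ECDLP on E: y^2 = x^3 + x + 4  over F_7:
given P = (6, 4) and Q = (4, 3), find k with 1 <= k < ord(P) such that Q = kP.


Enumerate multiples of P until we hit Q = (4, 3):
  1P = (6, 4)
  2P = (4, 4)
  3P = (4, 3)
Match found at i = 3.

k = 3


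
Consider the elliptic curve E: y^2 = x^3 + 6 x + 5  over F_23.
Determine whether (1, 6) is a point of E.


Check whether y^2 = x^3 + 6 x + 5 (mod 23) for (x, y) = (1, 6).
LHS: y^2 = 6^2 mod 23 = 13
RHS: x^3 + 6 x + 5 = 1^3 + 6*1 + 5 mod 23 = 12
LHS != RHS

No, not on the curve


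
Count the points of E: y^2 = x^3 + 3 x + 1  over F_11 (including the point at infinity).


For each x in F_11, count y with y^2 = x^3 + 3 x + 1 mod 11:
  x = 0: RHS = 1, y in [1, 10]  -> 2 point(s)
  x = 1: RHS = 5, y in [4, 7]  -> 2 point(s)
  x = 2: RHS = 4, y in [2, 9]  -> 2 point(s)
  x = 3: RHS = 4, y in [2, 9]  -> 2 point(s)
  x = 4: RHS = 0, y in [0]  -> 1 point(s)
  x = 5: RHS = 9, y in [3, 8]  -> 2 point(s)
  x = 6: RHS = 4, y in [2, 9]  -> 2 point(s)
  x = 8: RHS = 9, y in [3, 8]  -> 2 point(s)
  x = 9: RHS = 9, y in [3, 8]  -> 2 point(s)
Affine points: 17. Add the point at infinity: total = 18.

#E(F_11) = 18


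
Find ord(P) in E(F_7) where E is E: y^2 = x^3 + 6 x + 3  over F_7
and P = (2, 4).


Compute successive multiples of P until we hit O:
  1P = (2, 4)
  2P = (5, 5)
  3P = (4, 0)
  4P = (5, 2)
  5P = (2, 3)
  6P = O

ord(P) = 6


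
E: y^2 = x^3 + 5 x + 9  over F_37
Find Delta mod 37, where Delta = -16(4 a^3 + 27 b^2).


4 a^3 + 27 b^2 = 4*5^3 + 27*9^2 = 500 + 2187 = 2687
Delta = -16 * (2687) = -42992
Delta mod 37 = 2

Delta = 2 (mod 37)


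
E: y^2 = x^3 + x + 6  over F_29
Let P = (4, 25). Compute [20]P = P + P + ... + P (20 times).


k = 20 = 10100_2 (binary, LSB first: 00101)
Double-and-add from P = (4, 25):
  bit 0 = 0: acc unchanged = O
  bit 1 = 0: acc unchanged = O
  bit 2 = 1: acc = O + (17, 21) = (17, 21)
  bit 3 = 0: acc unchanged = (17, 21)
  bit 4 = 1: acc = (17, 21) + (23, 4) = (22, 27)

20P = (22, 27)


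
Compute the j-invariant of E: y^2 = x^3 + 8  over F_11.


Delta = -16(4 a^3 + 27 b^2) mod 11 = 6
-1728 * (4 a)^3 = -1728 * (4*0)^3 mod 11 = 0
j = 0 * 6^(-1) mod 11 = 0

j = 0 (mod 11)


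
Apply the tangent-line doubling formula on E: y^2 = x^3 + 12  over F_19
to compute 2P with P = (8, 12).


Doubling: s = (3 x1^2 + a) / (2 y1)
s = (3*8^2 + 0) / (2*12) mod 19 = 8
x3 = s^2 - 2 x1 mod 19 = 8^2 - 2*8 = 10
y3 = s (x1 - x3) - y1 mod 19 = 8 * (8 - 10) - 12 = 10

2P = (10, 10)


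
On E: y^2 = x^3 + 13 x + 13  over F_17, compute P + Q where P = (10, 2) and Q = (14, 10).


P != Q, so use the chord formula.
s = (y2 - y1) / (x2 - x1) = (8) / (4) mod 17 = 2
x3 = s^2 - x1 - x2 mod 17 = 2^2 - 10 - 14 = 14
y3 = s (x1 - x3) - y1 mod 17 = 2 * (10 - 14) - 2 = 7

P + Q = (14, 7)


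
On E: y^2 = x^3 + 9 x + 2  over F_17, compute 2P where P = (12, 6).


Doubling: s = (3 x1^2 + a) / (2 y1)
s = (3*12^2 + 9) / (2*6) mod 17 = 7
x3 = s^2 - 2 x1 mod 17 = 7^2 - 2*12 = 8
y3 = s (x1 - x3) - y1 mod 17 = 7 * (12 - 8) - 6 = 5

2P = (8, 5)


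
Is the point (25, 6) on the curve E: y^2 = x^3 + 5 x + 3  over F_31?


Check whether y^2 = x^3 + 5 x + 3 (mod 31) for (x, y) = (25, 6).
LHS: y^2 = 6^2 mod 31 = 5
RHS: x^3 + 5 x + 3 = 25^3 + 5*25 + 3 mod 31 = 5
LHS = RHS

Yes, on the curve


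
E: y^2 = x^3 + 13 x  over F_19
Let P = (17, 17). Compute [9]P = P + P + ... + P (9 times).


k = 9 = 1001_2 (binary, LSB first: 1001)
Double-and-add from P = (17, 17):
  bit 0 = 1: acc = O + (17, 17) = (17, 17)
  bit 1 = 0: acc unchanged = (17, 17)
  bit 2 = 0: acc unchanged = (17, 17)
  bit 3 = 1: acc = (17, 17) + (11, 7) = (17, 2)

9P = (17, 2)


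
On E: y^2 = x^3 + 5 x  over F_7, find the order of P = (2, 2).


Compute successive multiples of P until we hit O:
  1P = (2, 2)
  2P = (4, 0)
  3P = (2, 5)
  4P = O

ord(P) = 4


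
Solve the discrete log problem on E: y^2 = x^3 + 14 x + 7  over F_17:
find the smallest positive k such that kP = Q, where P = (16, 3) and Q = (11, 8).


Enumerate multiples of P until we hit Q = (11, 8):
  1P = (16, 3)
  2P = (2, 14)
  3P = (3, 5)
  4P = (11, 8)
Match found at i = 4.

k = 4


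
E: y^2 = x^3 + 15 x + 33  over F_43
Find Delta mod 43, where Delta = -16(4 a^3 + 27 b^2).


4 a^3 + 27 b^2 = 4*15^3 + 27*33^2 = 13500 + 29403 = 42903
Delta = -16 * (42903) = -686448
Delta mod 43 = 4

Delta = 4 (mod 43)


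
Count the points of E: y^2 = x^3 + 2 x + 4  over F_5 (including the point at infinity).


For each x in F_5, count y with y^2 = x^3 + 2 x + 4 mod 5:
  x = 0: RHS = 4, y in [2, 3]  -> 2 point(s)
  x = 2: RHS = 1, y in [1, 4]  -> 2 point(s)
  x = 4: RHS = 1, y in [1, 4]  -> 2 point(s)
Affine points: 6. Add the point at infinity: total = 7.

#E(F_5) = 7


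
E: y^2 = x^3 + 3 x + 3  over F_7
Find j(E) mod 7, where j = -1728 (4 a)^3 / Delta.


Delta = -16(4 a^3 + 27 b^2) mod 7 = 5
-1728 * (4 a)^3 = -1728 * (4*3)^3 mod 7 = 6
j = 6 * 5^(-1) mod 7 = 4

j = 4 (mod 7)


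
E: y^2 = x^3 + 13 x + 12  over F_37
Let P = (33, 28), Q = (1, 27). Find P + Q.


P != Q, so use the chord formula.
s = (y2 - y1) / (x2 - x1) = (36) / (5) mod 37 = 22
x3 = s^2 - x1 - x2 mod 37 = 22^2 - 33 - 1 = 6
y3 = s (x1 - x3) - y1 mod 37 = 22 * (33 - 6) - 28 = 11

P + Q = (6, 11)


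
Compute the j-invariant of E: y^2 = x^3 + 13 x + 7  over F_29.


Delta = -16(4 a^3 + 27 b^2) mod 29 = 15
-1728 * (4 a)^3 = -1728 * (4*13)^3 mod 29 = 18
j = 18 * 15^(-1) mod 29 = 7

j = 7 (mod 29)


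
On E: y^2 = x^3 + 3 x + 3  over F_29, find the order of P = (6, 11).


Compute successive multiples of P until we hit O:
  1P = (6, 11)
  2P = (11, 2)
  3P = (28, 17)
  4P = (20, 1)
  5P = (26, 24)
  6P = (22, 25)
  7P = (14, 11)
  8P = (9, 18)
  ... (continuing to 26P)
  26P = O

ord(P) = 26


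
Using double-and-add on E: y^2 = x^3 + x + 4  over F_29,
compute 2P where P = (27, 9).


k = 2 = 10_2 (binary, LSB first: 01)
Double-and-add from P = (27, 9):
  bit 0 = 0: acc unchanged = O
  bit 1 = 1: acc = O + (3, 18) = (3, 18)

2P = (3, 18)


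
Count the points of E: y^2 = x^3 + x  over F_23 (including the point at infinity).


For each x in F_23, count y with y^2 = x^3 + 1 x + 0 mod 23:
  x = 0: RHS = 0, y in [0]  -> 1 point(s)
  x = 1: RHS = 2, y in [5, 18]  -> 2 point(s)
  x = 9: RHS = 2, y in [5, 18]  -> 2 point(s)
  x = 11: RHS = 8, y in [10, 13]  -> 2 point(s)
  x = 13: RHS = 2, y in [5, 18]  -> 2 point(s)
  x = 15: RHS = 9, y in [3, 20]  -> 2 point(s)
  x = 16: RHS = 18, y in [8, 15]  -> 2 point(s)
  x = 17: RHS = 8, y in [10, 13]  -> 2 point(s)
  x = 18: RHS = 8, y in [10, 13]  -> 2 point(s)
  x = 19: RHS = 1, y in [1, 22]  -> 2 point(s)
  x = 20: RHS = 16, y in [4, 19]  -> 2 point(s)
  x = 21: RHS = 13, y in [6, 17]  -> 2 point(s)
Affine points: 23. Add the point at infinity: total = 24.

#E(F_23) = 24


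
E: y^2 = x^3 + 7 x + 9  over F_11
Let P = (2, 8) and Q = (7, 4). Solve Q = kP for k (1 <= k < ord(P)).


Enumerate multiples of P until we hit Q = (7, 4):
  1P = (2, 8)
  2P = (10, 10)
  3P = (8, 7)
  4P = (5, 9)
  5P = (9, 8)
  6P = (0, 3)
  7P = (7, 7)
  8P = (6, 6)
  9P = (6, 5)
  10P = (7, 4)
Match found at i = 10.

k = 10


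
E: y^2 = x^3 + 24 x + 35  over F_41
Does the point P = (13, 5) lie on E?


Check whether y^2 = x^3 + 24 x + 35 (mod 41) for (x, y) = (13, 5).
LHS: y^2 = 5^2 mod 41 = 25
RHS: x^3 + 24 x + 35 = 13^3 + 24*13 + 35 mod 41 = 2
LHS != RHS

No, not on the curve


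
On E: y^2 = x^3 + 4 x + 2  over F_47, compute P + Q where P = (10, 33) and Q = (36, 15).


P != Q, so use the chord formula.
s = (y2 - y1) / (x2 - x1) = (29) / (26) mod 47 = 21
x3 = s^2 - x1 - x2 mod 47 = 21^2 - 10 - 36 = 19
y3 = s (x1 - x3) - y1 mod 47 = 21 * (10 - 19) - 33 = 13

P + Q = (19, 13)


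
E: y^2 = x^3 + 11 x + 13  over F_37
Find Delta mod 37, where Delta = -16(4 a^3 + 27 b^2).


4 a^3 + 27 b^2 = 4*11^3 + 27*13^2 = 5324 + 4563 = 9887
Delta = -16 * (9887) = -158192
Delta mod 37 = 20

Delta = 20 (mod 37)


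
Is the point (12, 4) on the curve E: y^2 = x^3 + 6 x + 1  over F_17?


Check whether y^2 = x^3 + 6 x + 1 (mod 17) for (x, y) = (12, 4).
LHS: y^2 = 4^2 mod 17 = 16
RHS: x^3 + 6 x + 1 = 12^3 + 6*12 + 1 mod 17 = 16
LHS = RHS

Yes, on the curve


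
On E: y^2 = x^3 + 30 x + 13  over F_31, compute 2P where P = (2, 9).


Doubling: s = (3 x1^2 + a) / (2 y1)
s = (3*2^2 + 30) / (2*9) mod 31 = 23
x3 = s^2 - 2 x1 mod 31 = 23^2 - 2*2 = 29
y3 = s (x1 - x3) - y1 mod 31 = 23 * (2 - 29) - 9 = 21

2P = (29, 21)


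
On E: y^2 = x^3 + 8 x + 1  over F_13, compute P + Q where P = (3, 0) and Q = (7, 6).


P != Q, so use the chord formula.
s = (y2 - y1) / (x2 - x1) = (6) / (4) mod 13 = 8
x3 = s^2 - x1 - x2 mod 13 = 8^2 - 3 - 7 = 2
y3 = s (x1 - x3) - y1 mod 13 = 8 * (3 - 2) - 0 = 8

P + Q = (2, 8)


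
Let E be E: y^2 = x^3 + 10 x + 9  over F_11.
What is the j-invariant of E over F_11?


Delta = -16(4 a^3 + 27 b^2) mod 11 = 8
-1728 * (4 a)^3 = -1728 * (4*10)^3 mod 11 = 9
j = 9 * 8^(-1) mod 11 = 8

j = 8 (mod 11)


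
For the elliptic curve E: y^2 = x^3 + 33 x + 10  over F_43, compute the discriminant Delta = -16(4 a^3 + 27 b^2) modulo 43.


4 a^3 + 27 b^2 = 4*33^3 + 27*10^2 = 143748 + 2700 = 146448
Delta = -16 * (146448) = -2343168
Delta mod 43 = 31

Delta = 31 (mod 43)


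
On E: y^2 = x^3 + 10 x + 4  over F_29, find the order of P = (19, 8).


Compute successive multiples of P until we hit O:
  1P = (19, 8)
  2P = (27, 11)
  3P = (28, 14)
  4P = (5, 11)
  5P = (12, 5)
  6P = (26, 18)
  7P = (18, 10)
  8P = (25, 4)
  ... (continuing to 25P)
  25P = O

ord(P) = 25


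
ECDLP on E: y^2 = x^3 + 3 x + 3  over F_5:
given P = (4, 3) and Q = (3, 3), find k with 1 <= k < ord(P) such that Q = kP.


Enumerate multiples of P until we hit Q = (3, 3):
  1P = (4, 3)
  2P = (3, 3)
Match found at i = 2.

k = 2


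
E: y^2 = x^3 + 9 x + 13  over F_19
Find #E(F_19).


For each x in F_19, count y with y^2 = x^3 + 9 x + 13 mod 19:
  x = 1: RHS = 4, y in [2, 17]  -> 2 point(s)
  x = 2: RHS = 1, y in [1, 18]  -> 2 point(s)
  x = 6: RHS = 17, y in [6, 13]  -> 2 point(s)
  x = 7: RHS = 1, y in [1, 18]  -> 2 point(s)
  x = 9: RHS = 6, y in [5, 14]  -> 2 point(s)
  x = 10: RHS = 1, y in [1, 18]  -> 2 point(s)
  x = 12: RHS = 6, y in [5, 14]  -> 2 point(s)
  x = 13: RHS = 9, y in [3, 16]  -> 2 point(s)
  x = 16: RHS = 16, y in [4, 15]  -> 2 point(s)
  x = 17: RHS = 6, y in [5, 14]  -> 2 point(s)
Affine points: 20. Add the point at infinity: total = 21.

#E(F_19) = 21


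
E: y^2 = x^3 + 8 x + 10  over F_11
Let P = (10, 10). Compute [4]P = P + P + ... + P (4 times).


k = 4 = 100_2 (binary, LSB first: 001)
Double-and-add from P = (10, 10):
  bit 0 = 0: acc unchanged = O
  bit 1 = 0: acc unchanged = O
  bit 2 = 1: acc = O + (8, 5) = (8, 5)

4P = (8, 5)


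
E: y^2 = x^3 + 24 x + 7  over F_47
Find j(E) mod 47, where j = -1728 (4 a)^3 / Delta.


Delta = -16(4 a^3 + 27 b^2) mod 47 = 21
-1728 * (4 a)^3 = -1728 * (4*24)^3 mod 47 = 41
j = 41 * 21^(-1) mod 47 = 40

j = 40 (mod 47)


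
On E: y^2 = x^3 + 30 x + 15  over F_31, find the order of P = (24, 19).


Compute successive multiples of P until we hit O:
  1P = (24, 19)
  2P = (3, 16)
  3P = (23, 21)
  4P = (19, 2)
  5P = (7, 14)
  6P = (18, 1)
  7P = (29, 28)
  8P = (11, 23)
  ... (continuing to 25P)
  25P = O

ord(P) = 25


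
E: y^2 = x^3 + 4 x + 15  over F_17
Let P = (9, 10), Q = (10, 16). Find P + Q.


P != Q, so use the chord formula.
s = (y2 - y1) / (x2 - x1) = (6) / (1) mod 17 = 6
x3 = s^2 - x1 - x2 mod 17 = 6^2 - 9 - 10 = 0
y3 = s (x1 - x3) - y1 mod 17 = 6 * (9 - 0) - 10 = 10

P + Q = (0, 10)


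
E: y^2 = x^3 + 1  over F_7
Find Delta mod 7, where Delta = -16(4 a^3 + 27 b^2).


4 a^3 + 27 b^2 = 4*0^3 + 27*1^2 = 0 + 27 = 27
Delta = -16 * (27) = -432
Delta mod 7 = 2

Delta = 2 (mod 7)


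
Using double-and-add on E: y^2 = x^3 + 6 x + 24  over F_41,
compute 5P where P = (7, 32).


k = 5 = 101_2 (binary, LSB first: 101)
Double-and-add from P = (7, 32):
  bit 0 = 1: acc = O + (7, 32) = (7, 32)
  bit 1 = 0: acc unchanged = (7, 32)
  bit 2 = 1: acc = (7, 32) + (7, 32) = (7, 9)

5P = (7, 9)


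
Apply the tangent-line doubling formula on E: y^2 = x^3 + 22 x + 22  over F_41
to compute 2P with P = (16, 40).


Doubling: s = (3 x1^2 + a) / (2 y1)
s = (3*16^2 + 22) / (2*40) mod 41 = 15
x3 = s^2 - 2 x1 mod 41 = 15^2 - 2*16 = 29
y3 = s (x1 - x3) - y1 mod 41 = 15 * (16 - 29) - 40 = 11

2P = (29, 11)


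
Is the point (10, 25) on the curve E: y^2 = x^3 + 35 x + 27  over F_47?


Check whether y^2 = x^3 + 35 x + 27 (mod 47) for (x, y) = (10, 25).
LHS: y^2 = 25^2 mod 47 = 14
RHS: x^3 + 35 x + 27 = 10^3 + 35*10 + 27 mod 47 = 14
LHS = RHS

Yes, on the curve


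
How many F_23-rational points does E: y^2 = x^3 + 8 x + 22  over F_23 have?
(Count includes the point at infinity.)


For each x in F_23, count y with y^2 = x^3 + 8 x + 22 mod 23:
  x = 1: RHS = 8, y in [10, 13]  -> 2 point(s)
  x = 2: RHS = 0, y in [0]  -> 1 point(s)
  x = 3: RHS = 4, y in [2, 21]  -> 2 point(s)
  x = 4: RHS = 3, y in [7, 16]  -> 2 point(s)
  x = 5: RHS = 3, y in [7, 16]  -> 2 point(s)
  x = 8: RHS = 0, y in [0]  -> 1 point(s)
  x = 9: RHS = 18, y in [8, 15]  -> 2 point(s)
  x = 12: RHS = 6, y in [11, 12]  -> 2 point(s)
  x = 13: RHS = 0, y in [0]  -> 1 point(s)
  x = 14: RHS = 3, y in [7, 16]  -> 2 point(s)
  x = 18: RHS = 18, y in [8, 15]  -> 2 point(s)
  x = 19: RHS = 18, y in [8, 15]  -> 2 point(s)
  x = 22: RHS = 13, y in [6, 17]  -> 2 point(s)
Affine points: 23. Add the point at infinity: total = 24.

#E(F_23) = 24


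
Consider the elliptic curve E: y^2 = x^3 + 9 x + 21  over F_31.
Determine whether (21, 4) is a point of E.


Check whether y^2 = x^3 + 9 x + 21 (mod 31) for (x, y) = (21, 4).
LHS: y^2 = 4^2 mod 31 = 16
RHS: x^3 + 9 x + 21 = 21^3 + 9*21 + 21 mod 31 = 16
LHS = RHS

Yes, on the curve


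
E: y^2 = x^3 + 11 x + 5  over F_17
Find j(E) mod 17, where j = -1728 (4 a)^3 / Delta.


Delta = -16(4 a^3 + 27 b^2) mod 17 = 15
-1728 * (4 a)^3 = -1728 * (4*11)^3 mod 17 = 16
j = 16 * 15^(-1) mod 17 = 9

j = 9 (mod 17)


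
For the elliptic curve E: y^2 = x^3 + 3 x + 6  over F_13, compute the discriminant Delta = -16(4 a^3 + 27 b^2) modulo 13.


4 a^3 + 27 b^2 = 4*3^3 + 27*6^2 = 108 + 972 = 1080
Delta = -16 * (1080) = -17280
Delta mod 13 = 10

Delta = 10 (mod 13)


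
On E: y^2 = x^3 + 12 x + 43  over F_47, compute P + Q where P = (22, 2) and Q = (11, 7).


P != Q, so use the chord formula.
s = (y2 - y1) / (x2 - x1) = (5) / (36) mod 47 = 38
x3 = s^2 - x1 - x2 mod 47 = 38^2 - 22 - 11 = 1
y3 = s (x1 - x3) - y1 mod 47 = 38 * (22 - 1) - 2 = 44

P + Q = (1, 44)


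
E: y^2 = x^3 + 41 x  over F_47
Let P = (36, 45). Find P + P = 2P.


Doubling: s = (3 x1^2 + a) / (2 y1)
s = (3*36^2 + 41) / (2*45) mod 47 = 40
x3 = s^2 - 2 x1 mod 47 = 40^2 - 2*36 = 24
y3 = s (x1 - x3) - y1 mod 47 = 40 * (36 - 24) - 45 = 12

2P = (24, 12)


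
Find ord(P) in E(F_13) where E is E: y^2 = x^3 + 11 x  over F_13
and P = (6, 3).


Compute successive multiples of P until we hit O:
  1P = (6, 3)
  2P = (4, 2)
  3P = (0, 0)
  4P = (4, 11)
  5P = (6, 10)
  6P = O

ord(P) = 6


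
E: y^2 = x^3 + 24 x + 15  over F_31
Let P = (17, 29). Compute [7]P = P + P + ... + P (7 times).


k = 7 = 111_2 (binary, LSB first: 111)
Double-and-add from P = (17, 29):
  bit 0 = 1: acc = O + (17, 29) = (17, 29)
  bit 1 = 1: acc = (17, 29) + (1, 3) = (20, 1)
  bit 2 = 1: acc = (20, 1) + (26, 24) = (4, 19)

7P = (4, 19)


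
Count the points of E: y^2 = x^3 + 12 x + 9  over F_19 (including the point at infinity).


For each x in F_19, count y with y^2 = x^3 + 12 x + 9 mod 19:
  x = 0: RHS = 9, y in [3, 16]  -> 2 point(s)
  x = 4: RHS = 7, y in [8, 11]  -> 2 point(s)
  x = 5: RHS = 4, y in [2, 17]  -> 2 point(s)
  x = 8: RHS = 9, y in [3, 16]  -> 2 point(s)
  x = 11: RHS = 9, y in [3, 16]  -> 2 point(s)
  x = 12: RHS = 0, y in [0]  -> 1 point(s)
  x = 13: RHS = 6, y in [5, 14]  -> 2 point(s)
  x = 15: RHS = 11, y in [7, 12]  -> 2 point(s)
Affine points: 15. Add the point at infinity: total = 16.

#E(F_19) = 16


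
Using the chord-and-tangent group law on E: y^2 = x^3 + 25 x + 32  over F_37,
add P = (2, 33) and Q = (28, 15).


P != Q, so use the chord formula.
s = (y2 - y1) / (x2 - x1) = (19) / (26) mod 37 = 5
x3 = s^2 - x1 - x2 mod 37 = 5^2 - 2 - 28 = 32
y3 = s (x1 - x3) - y1 mod 37 = 5 * (2 - 32) - 33 = 2

P + Q = (32, 2)


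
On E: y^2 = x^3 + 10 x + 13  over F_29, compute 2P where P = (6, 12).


Doubling: s = (3 x1^2 + a) / (2 y1)
s = (3*6^2 + 10) / (2*12) mod 29 = 17
x3 = s^2 - 2 x1 mod 29 = 17^2 - 2*6 = 16
y3 = s (x1 - x3) - y1 mod 29 = 17 * (6 - 16) - 12 = 21

2P = (16, 21)


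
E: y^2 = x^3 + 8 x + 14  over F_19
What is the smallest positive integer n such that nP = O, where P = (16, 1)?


Compute successive multiples of P until we hit O:
  1P = (16, 1)
  2P = (13, 4)
  3P = (10, 12)
  4P = (18, 9)
  5P = (1, 2)
  6P = (8, 1)
  7P = (14, 18)
  8P = (9, 6)
  ... (continuing to 20P)
  20P = O

ord(P) = 20


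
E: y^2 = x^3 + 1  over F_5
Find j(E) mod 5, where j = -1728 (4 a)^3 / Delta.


Delta = -16(4 a^3 + 27 b^2) mod 5 = 3
-1728 * (4 a)^3 = -1728 * (4*0)^3 mod 5 = 0
j = 0 * 3^(-1) mod 5 = 0

j = 0 (mod 5)


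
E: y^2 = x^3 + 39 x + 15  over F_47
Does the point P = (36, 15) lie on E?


Check whether y^2 = x^3 + 39 x + 15 (mod 47) for (x, y) = (36, 15).
LHS: y^2 = 15^2 mod 47 = 37
RHS: x^3 + 39 x + 15 = 36^3 + 39*36 + 15 mod 47 = 41
LHS != RHS

No, not on the curve


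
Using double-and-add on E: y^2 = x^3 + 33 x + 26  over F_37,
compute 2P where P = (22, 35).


k = 2 = 10_2 (binary, LSB first: 01)
Double-and-add from P = (22, 35):
  bit 0 = 0: acc unchanged = O
  bit 1 = 1: acc = O + (20, 18) = (20, 18)

2P = (20, 18)


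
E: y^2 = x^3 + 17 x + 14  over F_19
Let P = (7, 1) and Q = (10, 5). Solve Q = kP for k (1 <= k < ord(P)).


Enumerate multiples of P until we hit Q = (10, 5):
  1P = (7, 1)
  2P = (3, 4)
  3P = (6, 3)
  4P = (10, 5)
Match found at i = 4.

k = 4


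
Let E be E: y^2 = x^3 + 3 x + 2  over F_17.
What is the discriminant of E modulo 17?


4 a^3 + 27 b^2 = 4*3^3 + 27*2^2 = 108 + 108 = 216
Delta = -16 * (216) = -3456
Delta mod 17 = 12

Delta = 12 (mod 17)


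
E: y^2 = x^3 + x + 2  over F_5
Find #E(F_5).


For each x in F_5, count y with y^2 = x^3 + 1 x + 2 mod 5:
  x = 1: RHS = 4, y in [2, 3]  -> 2 point(s)
  x = 4: RHS = 0, y in [0]  -> 1 point(s)
Affine points: 3. Add the point at infinity: total = 4.

#E(F_5) = 4


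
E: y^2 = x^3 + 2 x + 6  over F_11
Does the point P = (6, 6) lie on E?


Check whether y^2 = x^3 + 2 x + 6 (mod 11) for (x, y) = (6, 6).
LHS: y^2 = 6^2 mod 11 = 3
RHS: x^3 + 2 x + 6 = 6^3 + 2*6 + 6 mod 11 = 3
LHS = RHS

Yes, on the curve


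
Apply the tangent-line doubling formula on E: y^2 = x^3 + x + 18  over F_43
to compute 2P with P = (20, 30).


Doubling: s = (3 x1^2 + a) / (2 y1)
s = (3*20^2 + 1) / (2*30) mod 43 = 15
x3 = s^2 - 2 x1 mod 43 = 15^2 - 2*20 = 13
y3 = s (x1 - x3) - y1 mod 43 = 15 * (20 - 13) - 30 = 32

2P = (13, 32)


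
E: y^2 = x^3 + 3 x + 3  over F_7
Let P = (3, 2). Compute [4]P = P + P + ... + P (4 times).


k = 4 = 100_2 (binary, LSB first: 001)
Double-and-add from P = (3, 2):
  bit 0 = 0: acc unchanged = O
  bit 1 = 0: acc unchanged = O
  bit 2 = 1: acc = O + (3, 2) = (3, 2)

4P = (3, 2)


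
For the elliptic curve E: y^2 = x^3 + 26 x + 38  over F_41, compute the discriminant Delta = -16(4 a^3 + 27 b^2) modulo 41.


4 a^3 + 27 b^2 = 4*26^3 + 27*38^2 = 70304 + 38988 = 109292
Delta = -16 * (109292) = -1748672
Delta mod 41 = 19

Delta = 19 (mod 41)


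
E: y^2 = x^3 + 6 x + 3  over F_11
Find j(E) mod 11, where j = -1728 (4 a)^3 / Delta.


Delta = -16(4 a^3 + 27 b^2) mod 11 = 9
-1728 * (4 a)^3 = -1728 * (4*6)^3 mod 11 = 3
j = 3 * 9^(-1) mod 11 = 4

j = 4 (mod 11)


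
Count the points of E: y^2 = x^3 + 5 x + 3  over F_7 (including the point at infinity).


For each x in F_7, count y with y^2 = x^3 + 5 x + 3 mod 7:
  x = 1: RHS = 2, y in [3, 4]  -> 2 point(s)
  x = 2: RHS = 0, y in [0]  -> 1 point(s)
  x = 6: RHS = 4, y in [2, 5]  -> 2 point(s)
Affine points: 5. Add the point at infinity: total = 6.

#E(F_7) = 6


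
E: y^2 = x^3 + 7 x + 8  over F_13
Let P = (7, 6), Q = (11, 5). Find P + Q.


P != Q, so use the chord formula.
s = (y2 - y1) / (x2 - x1) = (12) / (4) mod 13 = 3
x3 = s^2 - x1 - x2 mod 13 = 3^2 - 7 - 11 = 4
y3 = s (x1 - x3) - y1 mod 13 = 3 * (7 - 4) - 6 = 3

P + Q = (4, 3)


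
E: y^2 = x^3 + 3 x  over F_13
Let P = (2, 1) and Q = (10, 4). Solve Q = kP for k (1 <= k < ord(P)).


Enumerate multiples of P until we hit Q = (10, 4):
  1P = (2, 1)
  2P = (10, 4)
Match found at i = 2.

k = 2


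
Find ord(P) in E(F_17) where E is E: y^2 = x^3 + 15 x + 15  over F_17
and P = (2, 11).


Compute successive multiples of P until we hit O:
  1P = (2, 11)
  2P = (0, 10)
  3P = (11, 10)
  4P = (8, 1)
  5P = (6, 7)
  6P = (10, 14)
  7P = (7, 2)
  8P = (16, 4)
  ... (continuing to 21P)
  21P = O

ord(P) = 21


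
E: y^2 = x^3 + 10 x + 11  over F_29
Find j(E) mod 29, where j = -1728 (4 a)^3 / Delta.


Delta = -16(4 a^3 + 27 b^2) mod 29 = 18
-1728 * (4 a)^3 = -1728 * (4*10)^3 mod 29 = 22
j = 22 * 18^(-1) mod 29 = 27

j = 27 (mod 29)


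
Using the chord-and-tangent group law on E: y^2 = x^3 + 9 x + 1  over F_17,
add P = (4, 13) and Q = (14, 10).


P != Q, so use the chord formula.
s = (y2 - y1) / (x2 - x1) = (14) / (10) mod 17 = 15
x3 = s^2 - x1 - x2 mod 17 = 15^2 - 4 - 14 = 3
y3 = s (x1 - x3) - y1 mod 17 = 15 * (4 - 3) - 13 = 2

P + Q = (3, 2)


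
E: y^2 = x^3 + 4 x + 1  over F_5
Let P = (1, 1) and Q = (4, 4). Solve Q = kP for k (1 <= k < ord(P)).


Enumerate multiples of P until we hit Q = (4, 4):
  1P = (1, 1)
  2P = (4, 1)
  3P = (0, 4)
  4P = (3, 0)
  5P = (0, 1)
  6P = (4, 4)
Match found at i = 6.

k = 6


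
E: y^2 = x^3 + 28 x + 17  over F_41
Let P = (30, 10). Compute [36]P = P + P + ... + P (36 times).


k = 36 = 100100_2 (binary, LSB first: 001001)
Double-and-add from P = (30, 10):
  bit 0 = 0: acc unchanged = O
  bit 1 = 0: acc unchanged = O
  bit 2 = 1: acc = O + (20, 7) = (20, 7)
  bit 3 = 0: acc unchanged = (20, 7)
  bit 4 = 0: acc unchanged = (20, 7)
  bit 5 = 1: acc = (20, 7) + (14, 18) = (32, 15)

36P = (32, 15)


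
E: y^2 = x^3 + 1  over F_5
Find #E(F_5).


For each x in F_5, count y with y^2 = x^3 + 0 x + 1 mod 5:
  x = 0: RHS = 1, y in [1, 4]  -> 2 point(s)
  x = 2: RHS = 4, y in [2, 3]  -> 2 point(s)
  x = 4: RHS = 0, y in [0]  -> 1 point(s)
Affine points: 5. Add the point at infinity: total = 6.

#E(F_5) = 6


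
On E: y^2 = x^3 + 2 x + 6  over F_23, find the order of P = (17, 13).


Compute successive multiples of P until we hit O:
  1P = (17, 13)
  2P = (2, 8)
  3P = (22, 16)
  4P = (0, 11)
  5P = (1, 20)
  6P = (6, 21)
  7P = (3, 4)
  8P = (4, 20)
  ... (continuing to 29P)
  29P = O

ord(P) = 29


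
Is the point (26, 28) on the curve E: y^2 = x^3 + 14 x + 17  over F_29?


Check whether y^2 = x^3 + 14 x + 17 (mod 29) for (x, y) = (26, 28).
LHS: y^2 = 28^2 mod 29 = 1
RHS: x^3 + 14 x + 17 = 26^3 + 14*26 + 17 mod 29 = 6
LHS != RHS

No, not on the curve


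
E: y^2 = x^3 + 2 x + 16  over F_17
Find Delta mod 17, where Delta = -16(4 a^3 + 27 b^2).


4 a^3 + 27 b^2 = 4*2^3 + 27*16^2 = 32 + 6912 = 6944
Delta = -16 * (6944) = -111104
Delta mod 17 = 8

Delta = 8 (mod 17)


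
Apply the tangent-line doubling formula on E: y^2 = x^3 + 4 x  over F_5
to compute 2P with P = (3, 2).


Doubling: s = (3 x1^2 + a) / (2 y1)
s = (3*3^2 + 4) / (2*2) mod 5 = 4
x3 = s^2 - 2 x1 mod 5 = 4^2 - 2*3 = 0
y3 = s (x1 - x3) - y1 mod 5 = 4 * (3 - 0) - 2 = 0

2P = (0, 0)


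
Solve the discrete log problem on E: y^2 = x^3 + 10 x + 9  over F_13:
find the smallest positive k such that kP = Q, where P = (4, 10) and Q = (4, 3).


Enumerate multiples of P until we hit Q = (4, 3):
  1P = (4, 10)
  2P = (6, 5)
  3P = (6, 8)
  4P = (4, 3)
Match found at i = 4.

k = 4


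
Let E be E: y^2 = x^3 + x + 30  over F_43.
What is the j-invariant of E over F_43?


Delta = -16(4 a^3 + 27 b^2) mod 43 = 28
-1728 * (4 a)^3 = -1728 * (4*1)^3 mod 43 = 4
j = 4 * 28^(-1) mod 43 = 37

j = 37 (mod 43)


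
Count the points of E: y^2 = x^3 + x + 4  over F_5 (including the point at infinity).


For each x in F_5, count y with y^2 = x^3 + 1 x + 4 mod 5:
  x = 0: RHS = 4, y in [2, 3]  -> 2 point(s)
  x = 1: RHS = 1, y in [1, 4]  -> 2 point(s)
  x = 2: RHS = 4, y in [2, 3]  -> 2 point(s)
  x = 3: RHS = 4, y in [2, 3]  -> 2 point(s)
Affine points: 8. Add the point at infinity: total = 9.

#E(F_5) = 9


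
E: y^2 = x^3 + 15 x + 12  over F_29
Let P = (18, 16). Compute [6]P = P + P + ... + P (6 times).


k = 6 = 110_2 (binary, LSB first: 011)
Double-and-add from P = (18, 16):
  bit 0 = 0: acc unchanged = O
  bit 1 = 1: acc = O + (6, 17) = (6, 17)
  bit 2 = 1: acc = (6, 17) + (12, 21) = (5, 3)

6P = (5, 3)


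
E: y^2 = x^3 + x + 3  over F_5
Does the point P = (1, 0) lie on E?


Check whether y^2 = x^3 + 1 x + 3 (mod 5) for (x, y) = (1, 0).
LHS: y^2 = 0^2 mod 5 = 0
RHS: x^3 + 1 x + 3 = 1^3 + 1*1 + 3 mod 5 = 0
LHS = RHS

Yes, on the curve


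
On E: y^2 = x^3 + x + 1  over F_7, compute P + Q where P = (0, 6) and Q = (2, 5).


P != Q, so use the chord formula.
s = (y2 - y1) / (x2 - x1) = (6) / (2) mod 7 = 3
x3 = s^2 - x1 - x2 mod 7 = 3^2 - 0 - 2 = 0
y3 = s (x1 - x3) - y1 mod 7 = 3 * (0 - 0) - 6 = 1

P + Q = (0, 1)


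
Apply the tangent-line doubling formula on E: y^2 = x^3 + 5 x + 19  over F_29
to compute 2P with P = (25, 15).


Doubling: s = (3 x1^2 + a) / (2 y1)
s = (3*25^2 + 5) / (2*15) mod 29 = 24
x3 = s^2 - 2 x1 mod 29 = 24^2 - 2*25 = 4
y3 = s (x1 - x3) - y1 mod 29 = 24 * (25 - 4) - 15 = 25

2P = (4, 25)


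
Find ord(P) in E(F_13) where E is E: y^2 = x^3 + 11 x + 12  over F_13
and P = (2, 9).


Compute successive multiples of P until we hit O:
  1P = (2, 9)
  2P = (0, 8)
  3P = (8, 1)
  4P = (12, 0)
  5P = (8, 12)
  6P = (0, 5)
  7P = (2, 4)
  8P = O

ord(P) = 8


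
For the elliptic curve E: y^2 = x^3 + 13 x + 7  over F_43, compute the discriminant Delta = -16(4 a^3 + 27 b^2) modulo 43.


4 a^3 + 27 b^2 = 4*13^3 + 27*7^2 = 8788 + 1323 = 10111
Delta = -16 * (10111) = -161776
Delta mod 43 = 33

Delta = 33 (mod 43)


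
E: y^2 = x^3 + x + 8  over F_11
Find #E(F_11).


For each x in F_11, count y with y^2 = x^3 + 1 x + 8 mod 11:
  x = 3: RHS = 5, y in [4, 7]  -> 2 point(s)
  x = 8: RHS = 0, y in [0]  -> 1 point(s)
  x = 9: RHS = 9, y in [3, 8]  -> 2 point(s)
Affine points: 5. Add the point at infinity: total = 6.

#E(F_11) = 6


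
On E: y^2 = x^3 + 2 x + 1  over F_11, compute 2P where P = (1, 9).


Doubling: s = (3 x1^2 + a) / (2 y1)
s = (3*1^2 + 2) / (2*9) mod 11 = 7
x3 = s^2 - 2 x1 mod 11 = 7^2 - 2*1 = 3
y3 = s (x1 - x3) - y1 mod 11 = 7 * (1 - 3) - 9 = 10

2P = (3, 10)


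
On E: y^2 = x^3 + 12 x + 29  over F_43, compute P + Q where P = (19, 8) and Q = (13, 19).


P != Q, so use the chord formula.
s = (y2 - y1) / (x2 - x1) = (11) / (37) mod 43 = 34
x3 = s^2 - x1 - x2 mod 43 = 34^2 - 19 - 13 = 6
y3 = s (x1 - x3) - y1 mod 43 = 34 * (19 - 6) - 8 = 4

P + Q = (6, 4)


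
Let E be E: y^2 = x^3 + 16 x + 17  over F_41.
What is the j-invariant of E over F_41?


Delta = -16(4 a^3 + 27 b^2) mod 41 = 7
-1728 * (4 a)^3 = -1728 * (4*16)^3 mod 41 = 19
j = 19 * 7^(-1) mod 41 = 32

j = 32 (mod 41)


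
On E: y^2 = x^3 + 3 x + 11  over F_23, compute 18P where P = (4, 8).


k = 18 = 10010_2 (binary, LSB first: 01001)
Double-and-add from P = (4, 8):
  bit 0 = 0: acc unchanged = O
  bit 1 = 1: acc = O + (8, 8) = (8, 8)
  bit 2 = 0: acc unchanged = (8, 8)
  bit 3 = 0: acc unchanged = (8, 8)
  bit 4 = 1: acc = (8, 8) + (3, 22) = (18, 20)

18P = (18, 20)


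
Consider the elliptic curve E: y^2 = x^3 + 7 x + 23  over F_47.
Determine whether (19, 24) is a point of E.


Check whether y^2 = x^3 + 7 x + 23 (mod 47) for (x, y) = (19, 24).
LHS: y^2 = 24^2 mod 47 = 12
RHS: x^3 + 7 x + 23 = 19^3 + 7*19 + 23 mod 47 = 12
LHS = RHS

Yes, on the curve


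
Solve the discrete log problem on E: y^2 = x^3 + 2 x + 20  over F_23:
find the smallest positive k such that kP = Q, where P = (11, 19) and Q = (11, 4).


Enumerate multiples of P until we hit Q = (11, 4):
  1P = (11, 19)
  2P = (13, 9)
  3P = (1, 0)
  4P = (13, 14)
  5P = (11, 4)
Match found at i = 5.

k = 5


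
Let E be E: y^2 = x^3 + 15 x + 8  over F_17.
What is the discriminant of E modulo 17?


4 a^3 + 27 b^2 = 4*15^3 + 27*8^2 = 13500 + 1728 = 15228
Delta = -16 * (15228) = -243648
Delta mod 17 = 13

Delta = 13 (mod 17)


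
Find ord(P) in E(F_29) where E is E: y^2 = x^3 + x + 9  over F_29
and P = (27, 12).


Compute successive multiples of P until we hit O:
  1P = (27, 12)
  2P = (27, 17)
  3P = O

ord(P) = 3


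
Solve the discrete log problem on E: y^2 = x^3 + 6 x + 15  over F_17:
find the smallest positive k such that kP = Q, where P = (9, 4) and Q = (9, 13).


Enumerate multiples of P until we hit Q = (9, 13):
  1P = (9, 4)
  2P = (7, 3)
  3P = (14, 2)
  4P = (3, 14)
  5P = (4, 16)
  6P = (5, 0)
  7P = (4, 1)
  8P = (3, 3)
  9P = (14, 15)
  10P = (7, 14)
  11P = (9, 13)
Match found at i = 11.

k = 11


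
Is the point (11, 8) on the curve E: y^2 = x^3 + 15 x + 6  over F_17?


Check whether y^2 = x^3 + 15 x + 6 (mod 17) for (x, y) = (11, 8).
LHS: y^2 = 8^2 mod 17 = 13
RHS: x^3 + 15 x + 6 = 11^3 + 15*11 + 6 mod 17 = 6
LHS != RHS

No, not on the curve


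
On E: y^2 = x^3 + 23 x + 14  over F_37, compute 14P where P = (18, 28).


k = 14 = 1110_2 (binary, LSB first: 0111)
Double-and-add from P = (18, 28):
  bit 0 = 0: acc unchanged = O
  bit 1 = 1: acc = O + (28, 15) = (28, 15)
  bit 2 = 1: acc = (28, 15) + (19, 13) = (17, 8)
  bit 3 = 1: acc = (17, 8) + (8, 28) = (11, 28)

14P = (11, 28)


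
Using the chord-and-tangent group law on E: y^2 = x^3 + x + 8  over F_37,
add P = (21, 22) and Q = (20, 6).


P != Q, so use the chord formula.
s = (y2 - y1) / (x2 - x1) = (21) / (36) mod 37 = 16
x3 = s^2 - x1 - x2 mod 37 = 16^2 - 21 - 20 = 30
y3 = s (x1 - x3) - y1 mod 37 = 16 * (21 - 30) - 22 = 19

P + Q = (30, 19)


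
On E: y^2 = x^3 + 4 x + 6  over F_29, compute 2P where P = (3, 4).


Doubling: s = (3 x1^2 + a) / (2 y1)
s = (3*3^2 + 4) / (2*4) mod 29 = 22
x3 = s^2 - 2 x1 mod 29 = 22^2 - 2*3 = 14
y3 = s (x1 - x3) - y1 mod 29 = 22 * (3 - 14) - 4 = 15

2P = (14, 15)


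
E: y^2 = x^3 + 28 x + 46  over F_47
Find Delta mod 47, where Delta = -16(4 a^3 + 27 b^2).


4 a^3 + 27 b^2 = 4*28^3 + 27*46^2 = 87808 + 57132 = 144940
Delta = -16 * (144940) = -2319040
Delta mod 47 = 34

Delta = 34 (mod 47)
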